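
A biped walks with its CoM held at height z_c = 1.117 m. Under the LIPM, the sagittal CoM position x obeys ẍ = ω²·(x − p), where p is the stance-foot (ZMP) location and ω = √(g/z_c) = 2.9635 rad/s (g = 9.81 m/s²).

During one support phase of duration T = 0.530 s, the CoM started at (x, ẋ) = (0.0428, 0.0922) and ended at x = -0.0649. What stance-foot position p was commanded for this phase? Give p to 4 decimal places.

p = 0.1616

ωT = 2.9635·0.530 = 1.570655; cosh(ωT) = 2.508853, sinh(ωT) = 2.300944
x(T) = p + (x₀−p)·cosh(ωT) + (ẋ₀/ω)·sinh(ωT) ⇒ p·(1 − cosh) = x(T) − x₀·cosh − (ẋ₀/ω)·sinh
numerator   = -0.0649 − (0.0428)·2.508853 − (0.0922/2.9635)·2.300944 = -0.243866
denominator = 1 − 2.508853 = -1.508853
p = -0.243866 / -1.508853 = 0.1616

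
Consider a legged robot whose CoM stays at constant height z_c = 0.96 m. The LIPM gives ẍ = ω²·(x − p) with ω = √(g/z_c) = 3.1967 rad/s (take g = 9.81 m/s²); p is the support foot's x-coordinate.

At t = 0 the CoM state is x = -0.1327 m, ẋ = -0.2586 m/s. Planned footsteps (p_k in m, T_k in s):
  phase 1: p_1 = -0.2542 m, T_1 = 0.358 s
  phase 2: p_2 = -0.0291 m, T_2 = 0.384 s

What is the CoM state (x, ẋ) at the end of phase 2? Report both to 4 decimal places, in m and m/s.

x = -0.2191, ẋ = -0.4570

phase 1: p=-0.2542, T=0.358, ωT=1.144419, cosh=1.729512, sinh=1.411103; start (x,ẋ)=(-0.132700, -0.258600) → end (x,ẋ)=(-0.158217, 0.100819)
phase 2: p=-0.0291, T=0.384, ωT=1.227533, cosh=1.852907, sinh=1.559892; start (x,ẋ)=(-0.158217, 0.100819) → end (x,ẋ)=(-0.219145, -0.457033)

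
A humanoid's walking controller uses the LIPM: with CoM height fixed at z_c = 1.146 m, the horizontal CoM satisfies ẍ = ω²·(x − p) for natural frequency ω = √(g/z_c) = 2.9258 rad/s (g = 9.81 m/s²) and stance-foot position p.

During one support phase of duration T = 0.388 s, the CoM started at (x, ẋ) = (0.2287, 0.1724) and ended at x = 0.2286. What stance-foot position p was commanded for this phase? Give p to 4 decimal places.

ωT = 2.9258·0.388 = 1.135210; cosh(ωT) = 1.716591, sinh(ωT) = 1.395237
x(T) = p + (x₀−p)·cosh(ωT) + (ẋ₀/ω)·sinh(ωT) ⇒ p·(1 − cosh) = x(T) − x₀·cosh − (ẋ₀/ω)·sinh
numerator   = 0.2286 − (0.2287)·1.716591 − (0.1724/2.9258)·1.395237 = -0.246197
denominator = 1 − 1.716591 = -0.716591
p = -0.246197 / -0.716591 = 0.3436

p = 0.3436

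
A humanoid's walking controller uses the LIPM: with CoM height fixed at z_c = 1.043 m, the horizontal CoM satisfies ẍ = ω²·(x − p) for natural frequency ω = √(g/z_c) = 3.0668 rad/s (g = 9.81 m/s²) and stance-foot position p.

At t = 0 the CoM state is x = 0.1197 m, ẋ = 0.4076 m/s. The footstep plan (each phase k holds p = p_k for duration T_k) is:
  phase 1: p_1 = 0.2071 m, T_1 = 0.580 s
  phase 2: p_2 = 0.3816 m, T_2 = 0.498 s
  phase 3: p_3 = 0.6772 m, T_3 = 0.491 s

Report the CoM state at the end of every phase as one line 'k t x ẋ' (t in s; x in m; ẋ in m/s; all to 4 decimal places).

phase 1: p=0.2071, T=0.580, ωT=1.778744, cosh=3.045632, sinh=2.876782; start (x,ẋ)=(0.119700, 0.407600) → end (x,ẋ)=(0.323257, 0.470312)
phase 2: p=0.3816, T=0.498, ωT=1.527266, cosh=2.411349, sinh=2.194221; start (x,ẋ)=(0.323257, 0.470312) → end (x,ẋ)=(0.577411, 0.741482)
phase 3: p=0.6772, T=0.491, ωT=1.505799, cosh=2.364797, sinh=2.142956; start (x,ẋ)=(0.577411, 0.741482) → end (x,ẋ)=(0.959337, 1.097639)

1 0.5800 0.3233 0.4703
2 1.0780 0.5774 0.7415
3 1.5690 0.9593 1.0976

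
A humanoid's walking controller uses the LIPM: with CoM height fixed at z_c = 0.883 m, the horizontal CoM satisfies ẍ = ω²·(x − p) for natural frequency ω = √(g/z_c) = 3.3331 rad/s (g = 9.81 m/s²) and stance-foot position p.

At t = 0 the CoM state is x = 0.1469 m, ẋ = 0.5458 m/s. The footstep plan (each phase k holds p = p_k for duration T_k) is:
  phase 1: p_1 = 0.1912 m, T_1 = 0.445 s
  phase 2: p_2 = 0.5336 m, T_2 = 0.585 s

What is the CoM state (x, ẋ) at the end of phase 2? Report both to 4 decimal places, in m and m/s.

x = 1.1526, ẋ = 2.2479

phase 1: p=0.1912, T=0.445, ωT=1.483229, cosh=2.317030, sinh=2.090126; start (x,ẋ)=(0.146900, 0.545800) → end (x,ẋ)=(0.430817, 0.956014)
phase 2: p=0.5336, T=0.585, ωT=1.949863, cosh=3.585011, sinh=3.442717; start (x,ẋ)=(0.430817, 0.956014) → end (x,ẋ)=(1.152576, 2.247893)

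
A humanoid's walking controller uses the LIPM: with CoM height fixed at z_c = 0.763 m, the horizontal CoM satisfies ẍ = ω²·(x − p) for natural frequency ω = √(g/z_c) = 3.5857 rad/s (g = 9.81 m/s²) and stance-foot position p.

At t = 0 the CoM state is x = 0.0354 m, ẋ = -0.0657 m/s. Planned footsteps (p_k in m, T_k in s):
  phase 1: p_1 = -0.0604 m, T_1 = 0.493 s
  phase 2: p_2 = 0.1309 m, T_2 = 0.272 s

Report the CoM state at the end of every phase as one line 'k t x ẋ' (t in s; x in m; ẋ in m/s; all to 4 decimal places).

phase 1: p=-0.0604, T=0.493, ωT=1.767750, cosh=3.014188, sinh=2.843471; start (x,ẋ)=(0.035400, -0.065700) → end (x,ẋ)=(0.176259, 0.778729)
phase 2: p=0.1309, T=0.272, ωT=0.975310, cosh=1.514533, sinh=1.137457; start (x,ẋ)=(0.176259, 0.778729) → end (x,ẋ)=(0.446626, 1.364410)

1 0.4930 0.1763 0.7787
2 0.7650 0.4466 1.3644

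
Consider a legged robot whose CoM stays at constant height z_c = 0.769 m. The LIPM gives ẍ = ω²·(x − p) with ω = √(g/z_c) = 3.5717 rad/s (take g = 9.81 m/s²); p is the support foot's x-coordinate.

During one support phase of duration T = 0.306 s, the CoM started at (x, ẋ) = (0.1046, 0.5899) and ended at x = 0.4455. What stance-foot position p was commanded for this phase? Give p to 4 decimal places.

ωT = 3.5717·0.306 = 1.092940; cosh(ωT) = 1.659131, sinh(ωT) = 1.323901
x(T) = p + (x₀−p)·cosh(ωT) + (ẋ₀/ω)·sinh(ωT) ⇒ p·(1 − cosh) = x(T) − x₀·cosh − (ẋ₀/ω)·sinh
numerator   = 0.4455 − (0.1046)·1.659131 − (0.5899/3.5717)·1.323901 = 0.053300
denominator = 1 − 1.659131 = -0.659131
p = 0.053300 / -0.659131 = -0.0809

p = -0.0809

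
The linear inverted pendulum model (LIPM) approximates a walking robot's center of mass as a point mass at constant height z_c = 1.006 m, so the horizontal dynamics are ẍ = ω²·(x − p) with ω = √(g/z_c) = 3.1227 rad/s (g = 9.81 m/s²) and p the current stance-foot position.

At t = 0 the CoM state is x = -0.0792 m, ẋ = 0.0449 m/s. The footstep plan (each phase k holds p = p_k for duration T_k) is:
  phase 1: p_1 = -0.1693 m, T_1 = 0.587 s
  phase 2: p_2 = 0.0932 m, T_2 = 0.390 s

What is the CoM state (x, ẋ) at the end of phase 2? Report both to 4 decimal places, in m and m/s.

phase 1: p=-0.1693, T=0.587, ωT=1.833025, cosh=3.206351, sinh=3.046422; start (x,ẋ)=(-0.079200, 0.044900) → end (x,ẋ)=(0.163395, 1.001092)
phase 2: p=0.0932, T=0.390, ωT=1.217853, cosh=1.837894, sinh=1.542029; start (x,ẋ)=(0.163395, 1.001092) → end (x,ẋ)=(0.716564, 2.177912)

x = 0.7166, ẋ = 2.1779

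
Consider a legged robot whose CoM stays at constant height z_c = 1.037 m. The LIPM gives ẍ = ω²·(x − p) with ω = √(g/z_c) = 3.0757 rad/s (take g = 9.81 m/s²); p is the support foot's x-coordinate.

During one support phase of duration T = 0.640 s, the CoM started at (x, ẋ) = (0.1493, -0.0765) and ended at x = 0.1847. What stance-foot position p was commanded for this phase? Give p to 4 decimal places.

ωT = 3.0757·0.640 = 1.968448; cosh(ωT) = 3.649615, sinh(ωT) = 3.509941
x(T) = p + (x₀−p)·cosh(ωT) + (ẋ₀/ω)·sinh(ωT) ⇒ p·(1 − cosh) = x(T) − x₀·cosh − (ẋ₀/ω)·sinh
numerator   = 0.1847 − (0.1493)·3.649615 − (-0.0765/3.0757)·3.509941 = -0.272887
denominator = 1 − 3.649615 = -2.649615
p = -0.272887 / -2.649615 = 0.1030

p = 0.1030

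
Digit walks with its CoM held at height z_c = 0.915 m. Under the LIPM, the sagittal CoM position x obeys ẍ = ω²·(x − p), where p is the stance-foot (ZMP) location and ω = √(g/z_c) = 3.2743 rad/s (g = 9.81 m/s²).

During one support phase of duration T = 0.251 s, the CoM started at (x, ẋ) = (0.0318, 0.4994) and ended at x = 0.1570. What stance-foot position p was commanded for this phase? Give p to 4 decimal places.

p = 0.0731

ωT = 3.2743·0.251 = 0.821849; cosh(ωT) = 1.357160, sinh(ωT) = 0.917542
x(T) = p + (x₀−p)·cosh(ωT) + (ẋ₀/ω)·sinh(ωT) ⇒ p·(1 − cosh) = x(T) − x₀·cosh − (ẋ₀/ω)·sinh
numerator   = 0.1570 − (0.0318)·1.357160 − (0.4994/3.2743)·0.917542 = -0.026102
denominator = 1 − 1.357160 = -0.357160
p = -0.026102 / -0.357160 = 0.0731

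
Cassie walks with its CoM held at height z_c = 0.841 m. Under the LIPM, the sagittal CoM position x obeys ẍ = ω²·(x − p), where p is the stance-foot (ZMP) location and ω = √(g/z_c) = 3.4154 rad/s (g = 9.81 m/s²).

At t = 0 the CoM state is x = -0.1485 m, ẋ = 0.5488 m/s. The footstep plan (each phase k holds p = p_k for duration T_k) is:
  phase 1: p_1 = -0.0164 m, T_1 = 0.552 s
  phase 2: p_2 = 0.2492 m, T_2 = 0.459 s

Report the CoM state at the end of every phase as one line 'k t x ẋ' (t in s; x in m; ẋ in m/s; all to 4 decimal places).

phase 1: p=-0.0164, T=0.552, ωT=1.885301, cosh=3.370060, sinh=3.218276; start (x,ẋ)=(-0.148500, 0.548800) → end (x,ẋ)=(0.055540, 0.397485)
phase 2: p=0.2492, T=0.459, ωT=1.567669, cosh=2.501993, sinh=2.293462; start (x,ẋ)=(0.055540, 0.397485) → end (x,ẋ)=(0.031579, -0.522448)

1 0.5520 0.0555 0.3975
2 1.0110 0.0316 -0.5224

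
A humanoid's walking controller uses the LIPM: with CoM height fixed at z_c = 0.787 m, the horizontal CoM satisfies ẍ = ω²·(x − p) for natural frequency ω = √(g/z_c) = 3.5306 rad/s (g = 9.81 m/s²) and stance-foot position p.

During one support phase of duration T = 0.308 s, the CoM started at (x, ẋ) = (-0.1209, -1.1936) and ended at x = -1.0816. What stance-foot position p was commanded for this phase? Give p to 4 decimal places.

ωT = 3.5306·0.308 = 1.087425; cosh(ωT) = 1.651854, sinh(ωT) = 1.314771
x(T) = p + (x₀−p)·cosh(ωT) + (ẋ₀/ω)·sinh(ωT) ⇒ p·(1 − cosh) = x(T) − x₀·cosh − (ẋ₀/ω)·sinh
numerator   = -1.0816 − (-0.1209)·1.651854 − (-1.1936/3.5306)·1.314771 = -0.437403
denominator = 1 − 1.651854 = -0.651854
p = -0.437403 / -0.651854 = 0.6710

p = 0.6710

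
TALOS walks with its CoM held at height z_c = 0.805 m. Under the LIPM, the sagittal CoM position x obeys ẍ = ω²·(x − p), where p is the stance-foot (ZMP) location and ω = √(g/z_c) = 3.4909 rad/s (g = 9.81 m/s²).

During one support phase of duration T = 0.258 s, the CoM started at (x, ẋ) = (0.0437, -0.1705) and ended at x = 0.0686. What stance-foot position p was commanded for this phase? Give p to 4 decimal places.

p = -0.1294

ωT = 3.4909·0.258 = 0.900652; cosh(ωT) = 1.433756, sinh(ωT) = 1.027452
x(T) = p + (x₀−p)·cosh(ωT) + (ẋ₀/ω)·sinh(ωT) ⇒ p·(1 − cosh) = x(T) − x₀·cosh − (ẋ₀/ω)·sinh
numerator   = 0.0686 − (0.0437)·1.433756 − (-0.1705/3.4909)·1.027452 = 0.056127
denominator = 1 − 1.433756 = -0.433756
p = 0.056127 / -0.433756 = -0.1294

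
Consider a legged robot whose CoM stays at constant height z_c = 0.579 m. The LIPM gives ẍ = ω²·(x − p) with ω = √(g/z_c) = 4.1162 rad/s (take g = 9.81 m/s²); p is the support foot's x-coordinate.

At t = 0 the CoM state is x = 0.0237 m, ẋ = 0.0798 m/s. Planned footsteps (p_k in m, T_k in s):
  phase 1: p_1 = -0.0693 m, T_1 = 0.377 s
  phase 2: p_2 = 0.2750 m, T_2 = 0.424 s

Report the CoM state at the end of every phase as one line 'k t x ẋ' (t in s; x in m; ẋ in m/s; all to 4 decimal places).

phase 1: p=-0.0693, T=0.377, ωT=1.551807, cosh=2.465929, sinh=2.254064; start (x,ẋ)=(0.023700, 0.079800) → end (x,ẋ)=(0.203731, 1.059652)
phase 2: p=0.2750, T=0.424, ωT=1.745269, cosh=2.951019, sinh=2.776421; start (x,ẋ)=(0.203731, 1.059652) → end (x,ẋ)=(0.779429, 2.312564)

1 0.3770 0.2037 1.0597
2 0.8010 0.7794 2.3126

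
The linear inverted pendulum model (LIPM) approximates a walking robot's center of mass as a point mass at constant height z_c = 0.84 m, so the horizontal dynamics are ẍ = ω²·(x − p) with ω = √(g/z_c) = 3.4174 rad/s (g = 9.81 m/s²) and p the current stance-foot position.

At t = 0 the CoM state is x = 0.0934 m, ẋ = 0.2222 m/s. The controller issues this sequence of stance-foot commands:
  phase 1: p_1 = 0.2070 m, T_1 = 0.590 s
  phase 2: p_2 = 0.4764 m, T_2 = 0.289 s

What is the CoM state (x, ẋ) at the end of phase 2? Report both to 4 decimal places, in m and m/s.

x = -0.4296, ẋ = -2.7231

phase 1: p=0.2070, T=0.590, ωT=2.016266, cosh=3.821691, sinh=3.688539; start (x,ẋ)=(0.093400, 0.222200) → end (x,ẋ)=(0.012685, -0.582773)
phase 2: p=0.4764, T=0.289, ωT=0.987629, cosh=1.528659, sinh=1.156201; start (x,ẋ)=(0.012685, -0.582773) → end (x,ẋ)=(-0.429630, -2.723090)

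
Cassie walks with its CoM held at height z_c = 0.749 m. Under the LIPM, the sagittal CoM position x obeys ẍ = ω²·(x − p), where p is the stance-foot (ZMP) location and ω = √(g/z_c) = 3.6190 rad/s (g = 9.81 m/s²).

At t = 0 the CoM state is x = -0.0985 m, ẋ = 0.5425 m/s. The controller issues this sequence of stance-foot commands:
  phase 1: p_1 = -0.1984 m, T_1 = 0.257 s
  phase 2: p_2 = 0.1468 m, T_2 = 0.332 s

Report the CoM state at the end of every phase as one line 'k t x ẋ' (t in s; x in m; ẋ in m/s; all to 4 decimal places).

1 0.2570 0.1083 1.1814
2 0.5890 0.5707 1.9313

phase 1: p=-0.1984, T=0.257, ωT=0.930083, cosh=1.464620, sinh=1.070099; start (x,ẋ)=(-0.098500, 0.542500) → end (x,ẋ)=(0.108327, 1.181438)
phase 2: p=0.1468, T=0.332, ωT=1.201508, cosh=1.812934, sinh=1.512194; start (x,ẋ)=(0.108327, 1.181438) → end (x,ẋ)=(0.570713, 1.931321)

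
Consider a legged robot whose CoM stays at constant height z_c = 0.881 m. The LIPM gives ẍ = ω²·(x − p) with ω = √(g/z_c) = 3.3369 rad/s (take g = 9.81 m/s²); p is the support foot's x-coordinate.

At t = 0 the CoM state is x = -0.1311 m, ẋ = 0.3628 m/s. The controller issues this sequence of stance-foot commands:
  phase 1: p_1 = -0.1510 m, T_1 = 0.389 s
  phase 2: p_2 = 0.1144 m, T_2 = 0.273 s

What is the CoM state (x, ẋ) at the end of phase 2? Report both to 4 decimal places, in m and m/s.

x = 0.3118, ẋ = 1.0475

phase 1: p=-0.1510, T=0.389, ωT=1.298054, cosh=1.967613, sinh=1.694550; start (x,ẋ)=(-0.131100, 0.362800) → end (x,ẋ)=(0.072393, 0.826375)
phase 2: p=0.1144, T=0.273, ωT=0.910974, cosh=1.444438, sinh=1.042305; start (x,ẋ)=(0.072393, 0.826375) → end (x,ẋ)=(0.311848, 1.047545)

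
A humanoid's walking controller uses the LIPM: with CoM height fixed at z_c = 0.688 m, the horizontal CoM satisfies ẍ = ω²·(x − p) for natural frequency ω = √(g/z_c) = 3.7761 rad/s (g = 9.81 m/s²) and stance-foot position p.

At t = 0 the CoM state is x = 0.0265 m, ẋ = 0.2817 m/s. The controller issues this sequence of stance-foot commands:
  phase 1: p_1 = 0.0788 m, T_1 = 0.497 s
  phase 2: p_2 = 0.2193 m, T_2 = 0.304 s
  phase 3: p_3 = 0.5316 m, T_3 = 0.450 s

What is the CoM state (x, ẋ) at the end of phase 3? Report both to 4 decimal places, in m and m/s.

x = -0.3111, ẋ = -2.9316

phase 1: p=0.0788, T=0.497, ωT=1.876722, cosh=3.342573, sinh=3.189482; start (x,ẋ)=(0.026500, 0.281700) → end (x,ẋ)=(0.141921, 0.311712)
phase 2: p=0.2193, T=0.304, ωT=1.147934, cosh=1.734484, sinh=1.417192; start (x,ẋ)=(0.141921, 0.311712) → end (x,ẋ)=(0.202075, 0.126570)
phase 3: p=0.5316, T=0.450, ωT=1.699245, cosh=2.826319, sinh=2.643497; start (x,ẋ)=(0.202075, 0.126570) → end (x,ẋ)=(-0.311135, -2.931625)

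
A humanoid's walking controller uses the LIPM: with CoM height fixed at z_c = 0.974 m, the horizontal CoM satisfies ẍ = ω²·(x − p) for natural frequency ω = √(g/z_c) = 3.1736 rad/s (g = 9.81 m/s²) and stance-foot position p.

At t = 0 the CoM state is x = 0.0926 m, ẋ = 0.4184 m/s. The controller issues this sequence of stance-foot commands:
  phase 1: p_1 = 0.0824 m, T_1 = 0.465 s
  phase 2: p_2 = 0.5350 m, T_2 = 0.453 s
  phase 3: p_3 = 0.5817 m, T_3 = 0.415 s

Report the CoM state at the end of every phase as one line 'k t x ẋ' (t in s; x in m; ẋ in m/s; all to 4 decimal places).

1 0.4650 0.3791 1.0300
2 0.9180 0.8331 1.3082
3 1.3330 1.7987 3.9989

phase 1: p=0.0824, T=0.465, ωT=1.475724, cosh=2.301407, sinh=2.072794; start (x,ẋ)=(0.092600, 0.418400) → end (x,ẋ)=(0.379147, 1.030007)
phase 2: p=0.5350, T=0.453, ωT=1.437641, cosh=2.224119, sinh=1.986631; start (x,ẋ)=(0.379147, 1.030007) → end (x,ẋ)=(0.833134, 1.308237)
phase 3: p=0.5817, T=0.415, ωT=1.317044, cosh=2.000149, sinh=1.732223; start (x,ẋ)=(0.833134, 1.308237) → end (x,ẋ)=(1.798672, 3.998900)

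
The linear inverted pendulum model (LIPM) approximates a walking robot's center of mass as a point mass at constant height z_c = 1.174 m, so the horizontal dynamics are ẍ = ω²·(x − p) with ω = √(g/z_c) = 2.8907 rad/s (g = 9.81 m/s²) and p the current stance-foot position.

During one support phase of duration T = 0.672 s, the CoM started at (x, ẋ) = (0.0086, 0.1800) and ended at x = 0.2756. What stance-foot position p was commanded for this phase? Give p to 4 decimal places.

ωT = 2.8907·0.672 = 1.942550; cosh(ωT) = 3.559930, sinh(ωT) = 3.416592
x(T) = p + (x₀−p)·cosh(ωT) + (ẋ₀/ω)·sinh(ωT) ⇒ p·(1 − cosh) = x(T) − x₀·cosh − (ẋ₀/ω)·sinh
numerator   = 0.2756 − (0.0086)·3.559930 − (0.1800/2.8907)·3.416592 = 0.032238
denominator = 1 − 3.559930 = -2.559930
p = 0.032238 / -2.559930 = -0.0126

p = -0.0126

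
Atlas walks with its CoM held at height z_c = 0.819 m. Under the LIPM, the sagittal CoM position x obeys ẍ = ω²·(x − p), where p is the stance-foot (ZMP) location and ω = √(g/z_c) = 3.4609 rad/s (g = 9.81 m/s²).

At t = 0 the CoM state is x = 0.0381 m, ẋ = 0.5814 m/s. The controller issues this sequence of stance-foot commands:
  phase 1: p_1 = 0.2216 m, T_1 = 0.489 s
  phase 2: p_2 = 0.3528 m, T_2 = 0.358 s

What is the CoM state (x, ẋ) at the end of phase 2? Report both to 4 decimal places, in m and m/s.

phase 1: p=0.2216, T=0.489, ωT=1.692380, cosh=2.808238, sinh=2.624157; start (x,ẋ)=(0.038100, 0.581400) → end (x,ẋ)=(0.147123, -0.033827)
phase 2: p=0.3528, T=0.358, ωT=1.239002, cosh=1.870920, sinh=1.581247; start (x,ẋ)=(0.147123, -0.033827) → end (x,ẋ)=(-0.047460, -1.188863)

x = -0.0475, ẋ = -1.1889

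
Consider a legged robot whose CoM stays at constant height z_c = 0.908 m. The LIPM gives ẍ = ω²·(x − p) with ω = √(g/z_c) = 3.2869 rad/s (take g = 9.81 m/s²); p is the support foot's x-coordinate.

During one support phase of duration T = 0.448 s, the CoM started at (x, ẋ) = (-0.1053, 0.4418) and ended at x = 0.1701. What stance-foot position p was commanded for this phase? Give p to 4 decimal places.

ωT = 3.2869·0.448 = 1.472531; cosh(ωT) = 2.294801, sinh(ωT) = 2.065457
x(T) = p + (x₀−p)·cosh(ωT) + (ẋ₀/ω)·sinh(ωT) ⇒ p·(1 − cosh) = x(T) − x₀·cosh − (ẋ₀/ω)·sinh
numerator   = 0.1701 − (-0.1053)·2.294801 − (0.4418/3.2869)·2.065457 = 0.134120
denominator = 1 − 2.294801 = -1.294801
p = 0.134120 / -1.294801 = -0.1036

p = -0.1036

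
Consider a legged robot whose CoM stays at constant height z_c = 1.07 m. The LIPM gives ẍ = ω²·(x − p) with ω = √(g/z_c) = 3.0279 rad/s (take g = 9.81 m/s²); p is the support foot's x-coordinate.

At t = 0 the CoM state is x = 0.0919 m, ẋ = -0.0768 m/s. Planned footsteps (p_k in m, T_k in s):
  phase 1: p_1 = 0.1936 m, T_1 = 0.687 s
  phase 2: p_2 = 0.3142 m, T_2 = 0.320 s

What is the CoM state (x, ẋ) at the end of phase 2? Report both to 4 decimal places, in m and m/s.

phase 1: p=0.1936, T=0.687, ωT=2.080167, cosh=4.065359, sinh=3.940449; start (x,ẋ)=(0.091900, -0.076800) → end (x,ẋ)=(-0.319793, -1.525631)
phase 2: p=0.3142, T=0.320, ωT=0.968928, cosh=1.507304, sinh=1.127814; start (x,ẋ)=(-0.319793, -1.525631) → end (x,ẋ)=(-1.209678, -4.464618)

x = -1.2097, ẋ = -4.4646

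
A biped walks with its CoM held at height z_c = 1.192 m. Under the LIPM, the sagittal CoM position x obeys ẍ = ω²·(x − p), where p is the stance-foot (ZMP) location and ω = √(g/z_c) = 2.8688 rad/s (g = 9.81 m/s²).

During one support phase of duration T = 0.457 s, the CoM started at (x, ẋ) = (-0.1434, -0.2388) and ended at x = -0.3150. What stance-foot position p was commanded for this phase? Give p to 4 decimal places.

p = -0.1147

ωT = 2.8688·0.457 = 1.311042; cosh(ωT) = 1.989788, sinh(ωT) = 1.720248
x(T) = p + (x₀−p)·cosh(ωT) + (ẋ₀/ω)·sinh(ωT) ⇒ p·(1 − cosh) = x(T) − x₀·cosh − (ẋ₀/ω)·sinh
numerator   = -0.3150 − (-0.1434)·1.989788 − (-0.2388/2.8688)·1.720248 = 0.113530
denominator = 1 − 1.989788 = -0.989788
p = 0.113530 / -0.989788 = -0.1147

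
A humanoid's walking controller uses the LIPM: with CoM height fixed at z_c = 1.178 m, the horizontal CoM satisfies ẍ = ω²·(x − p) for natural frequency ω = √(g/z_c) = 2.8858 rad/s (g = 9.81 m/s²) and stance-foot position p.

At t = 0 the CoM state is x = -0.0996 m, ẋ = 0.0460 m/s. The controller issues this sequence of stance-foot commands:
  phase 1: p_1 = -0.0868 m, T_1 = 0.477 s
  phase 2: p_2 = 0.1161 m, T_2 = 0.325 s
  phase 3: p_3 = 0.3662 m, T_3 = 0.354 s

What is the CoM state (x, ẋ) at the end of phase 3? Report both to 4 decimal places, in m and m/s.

phase 1: p=-0.0868, T=0.477, ωT=1.376527, cosh=2.106787, sinh=1.854333; start (x,ẋ)=(-0.099600, 0.046000) → end (x,ẋ)=(-0.084209, 0.028416)
phase 2: p=0.1161, T=0.325, ωT=0.937885, cosh=1.473014, sinh=1.081559; start (x,ẋ)=(-0.084209, 0.028416) → end (x,ẋ)=(-0.168307, -0.583338)
phase 3: p=0.3662, T=0.354, ωT=1.021573, cosh=1.568795, sinh=1.208766; start (x,ẋ)=(-0.168307, -0.583338) → end (x,ẋ)=(-0.716673, -2.779637)

x = -0.7167, ẋ = -2.7796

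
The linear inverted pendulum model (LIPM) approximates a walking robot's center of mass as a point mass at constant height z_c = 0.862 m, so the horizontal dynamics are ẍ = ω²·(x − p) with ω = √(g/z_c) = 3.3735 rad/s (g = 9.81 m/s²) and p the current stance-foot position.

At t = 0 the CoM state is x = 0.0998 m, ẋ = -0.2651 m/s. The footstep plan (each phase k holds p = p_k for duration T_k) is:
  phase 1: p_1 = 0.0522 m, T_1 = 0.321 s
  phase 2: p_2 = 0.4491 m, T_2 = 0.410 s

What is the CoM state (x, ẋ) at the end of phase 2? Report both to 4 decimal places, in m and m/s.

x = -0.5690, ẋ = -3.1350

phase 1: p=0.0522, T=0.321, ωT=1.082893, cosh=1.645913, sinh=1.307299; start (x,ẋ)=(0.099800, -0.265100) → end (x,ẋ)=(0.027814, -0.226407)
phase 2: p=0.4491, T=0.410, ωT=1.383135, cosh=2.119087, sinh=1.868296; start (x,ẋ)=(0.027814, -0.226407) → end (x,ẋ)=(-0.569030, -3.135015)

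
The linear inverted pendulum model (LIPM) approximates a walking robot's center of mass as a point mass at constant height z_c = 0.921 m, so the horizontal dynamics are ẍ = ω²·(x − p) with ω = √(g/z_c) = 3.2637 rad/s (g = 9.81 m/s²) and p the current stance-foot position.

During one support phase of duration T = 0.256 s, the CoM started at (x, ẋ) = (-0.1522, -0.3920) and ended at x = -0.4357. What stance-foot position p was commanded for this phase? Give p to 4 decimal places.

p = 0.3103

ωT = 3.2637·0.256 = 0.835507; cosh(ωT) = 1.369819, sinh(ωT) = 0.936164
x(T) = p + (x₀−p)·cosh(ωT) + (ẋ₀/ω)·sinh(ωT) ⇒ p·(1 − cosh) = x(T) − x₀·cosh − (ẋ₀/ω)·sinh
numerator   = -0.4357 − (-0.1522)·1.369819 − (-0.3920/3.2637)·0.936164 = -0.114772
denominator = 1 − 1.369819 = -0.369819
p = -0.114772 / -0.369819 = 0.3103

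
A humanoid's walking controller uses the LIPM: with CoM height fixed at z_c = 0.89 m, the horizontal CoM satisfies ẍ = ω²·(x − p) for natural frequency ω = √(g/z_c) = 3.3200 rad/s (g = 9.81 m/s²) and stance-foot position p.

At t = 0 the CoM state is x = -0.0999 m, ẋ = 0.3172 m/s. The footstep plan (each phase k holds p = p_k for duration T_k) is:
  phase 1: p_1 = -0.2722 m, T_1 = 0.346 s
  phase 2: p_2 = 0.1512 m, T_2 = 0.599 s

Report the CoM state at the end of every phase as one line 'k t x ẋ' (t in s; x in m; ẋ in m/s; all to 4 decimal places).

1 0.3460 0.1624 1.3620
2 0.9450 1.6633 5.2015

phase 1: p=-0.2722, T=0.346, ωT=1.148720, cosh=1.735598, sinh=1.418555; start (x,ẋ)=(-0.099900, 0.317200) → end (x,ẋ)=(0.162375, 1.361996)
phase 2: p=0.1512, T=0.599, ωT=1.988680, cosh=3.721380, sinh=3.584504; start (x,ẋ)=(0.162375, 1.361996) → end (x,ẋ)=(1.663294, 5.201498)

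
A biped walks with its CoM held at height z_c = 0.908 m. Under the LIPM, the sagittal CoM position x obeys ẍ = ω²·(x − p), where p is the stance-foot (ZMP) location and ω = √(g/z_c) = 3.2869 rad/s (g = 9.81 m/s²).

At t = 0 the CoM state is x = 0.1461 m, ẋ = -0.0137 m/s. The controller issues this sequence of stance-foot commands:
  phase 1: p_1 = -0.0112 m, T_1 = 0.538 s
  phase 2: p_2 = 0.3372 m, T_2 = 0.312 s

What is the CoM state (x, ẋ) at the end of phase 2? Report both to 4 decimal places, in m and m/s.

phase 1: p=-0.0112, T=0.538, ωT=1.768352, cosh=3.015901, sinh=2.845287; start (x,ẋ)=(0.146100, -0.013700) → end (x,ẋ)=(0.451342, 1.429779)
phase 2: p=0.3372, T=0.312, ωT=1.025513, cosh=1.573569, sinh=1.214956; start (x,ẋ)=(0.451342, 1.429779) → end (x,ẋ)=(1.045308, 2.705674)

x = 1.0453, ẋ = 2.7057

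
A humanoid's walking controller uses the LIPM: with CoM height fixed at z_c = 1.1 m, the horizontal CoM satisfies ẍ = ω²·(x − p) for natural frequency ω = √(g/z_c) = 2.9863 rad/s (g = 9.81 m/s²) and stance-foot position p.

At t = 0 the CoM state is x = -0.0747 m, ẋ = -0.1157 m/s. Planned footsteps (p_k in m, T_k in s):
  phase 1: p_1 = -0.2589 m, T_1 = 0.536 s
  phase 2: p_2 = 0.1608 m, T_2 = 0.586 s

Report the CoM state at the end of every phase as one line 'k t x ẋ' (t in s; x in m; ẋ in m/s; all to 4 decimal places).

1 0.5360 0.1241 1.0093
2 1.1220 0.9949 2.6854

phase 1: p=-0.2589, T=0.536, ωT=1.600657, cosh=2.579025, sinh=2.377261; start (x,ẋ)=(-0.074700, -0.115700) → end (x,ẋ)=(0.124053, 1.009282)
phase 2: p=0.1608, T=0.586, ωT=1.749972, cosh=2.964110, sinh=2.790331; start (x,ẋ)=(0.124053, 1.009282) → end (x,ẋ)=(0.994928, 2.685418)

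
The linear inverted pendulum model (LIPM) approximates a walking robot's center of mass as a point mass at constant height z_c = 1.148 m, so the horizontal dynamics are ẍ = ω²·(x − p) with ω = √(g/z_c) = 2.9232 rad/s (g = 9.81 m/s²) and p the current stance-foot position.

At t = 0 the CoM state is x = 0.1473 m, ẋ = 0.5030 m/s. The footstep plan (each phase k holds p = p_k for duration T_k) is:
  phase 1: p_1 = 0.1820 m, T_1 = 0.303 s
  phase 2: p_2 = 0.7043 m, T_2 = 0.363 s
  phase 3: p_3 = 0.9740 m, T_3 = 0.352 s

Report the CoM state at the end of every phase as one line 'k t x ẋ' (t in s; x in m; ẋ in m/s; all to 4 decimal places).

phase 1: p=0.1820, T=0.303, ωT=0.885730, cosh=1.418583, sinh=1.006170; start (x,ẋ)=(0.147300, 0.503000) → end (x,ẋ)=(0.305909, 0.611486)
phase 2: p=0.7043, T=0.363, ωT=1.061122, cosh=1.617839, sinh=1.271771; start (x,ẋ)=(0.305909, 0.611486) → end (x,ẋ)=(0.325801, -0.491791)
phase 3: p=0.9740, T=0.352, ωT=1.028966, cosh=1.577774, sinh=1.220398; start (x,ẋ)=(0.325801, -0.491791) → end (x,ẋ)=(-0.254028, -3.088363)

1 0.3030 0.3059 0.6115
2 0.6660 0.3258 -0.4918
3 1.0180 -0.2540 -3.0884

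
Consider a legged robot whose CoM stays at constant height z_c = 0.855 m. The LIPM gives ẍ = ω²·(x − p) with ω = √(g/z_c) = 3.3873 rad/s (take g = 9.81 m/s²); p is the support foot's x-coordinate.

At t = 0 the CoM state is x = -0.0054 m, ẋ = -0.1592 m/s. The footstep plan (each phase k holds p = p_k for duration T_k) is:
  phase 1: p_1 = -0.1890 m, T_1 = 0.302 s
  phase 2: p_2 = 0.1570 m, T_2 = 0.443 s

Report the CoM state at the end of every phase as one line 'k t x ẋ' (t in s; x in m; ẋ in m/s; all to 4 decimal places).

1 0.3020 0.0424 0.5031
2 0.7450 0.2038 0.3572

phase 1: p=-0.1890, T=0.302, ωT=1.022965, cosh=1.570478, sinh=1.210950; start (x,ẋ)=(-0.005400, -0.159200) → end (x,ẋ)=(0.042426, 0.503080)
phase 2: p=0.1570, T=0.443, ωT=1.500574, cosh=2.353632, sinh=2.130630; start (x,ẋ)=(0.042426, 0.503080) → end (x,ẋ)=(0.203775, 0.357177)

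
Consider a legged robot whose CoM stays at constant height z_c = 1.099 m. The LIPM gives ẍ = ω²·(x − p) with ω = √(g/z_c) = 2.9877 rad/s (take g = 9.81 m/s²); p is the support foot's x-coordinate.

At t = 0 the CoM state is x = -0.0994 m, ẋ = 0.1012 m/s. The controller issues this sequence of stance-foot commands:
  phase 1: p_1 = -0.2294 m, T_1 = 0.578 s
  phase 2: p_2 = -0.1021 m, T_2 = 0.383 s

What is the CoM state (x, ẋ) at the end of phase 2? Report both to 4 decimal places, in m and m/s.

phase 1: p=-0.2294, T=0.578, ωT=1.726891, cosh=2.900489, sinh=2.722653; start (x,ẋ)=(-0.099400, 0.101200) → end (x,ẋ)=(0.239886, 1.351011)
phase 2: p=-0.1021, T=0.383, ωT=1.144289, cosh=1.729329, sinh=1.410879; start (x,ẋ)=(0.239886, 1.351011) → end (x,ẋ)=(1.127293, 3.777909)

x = 1.1273, ẋ = 3.7779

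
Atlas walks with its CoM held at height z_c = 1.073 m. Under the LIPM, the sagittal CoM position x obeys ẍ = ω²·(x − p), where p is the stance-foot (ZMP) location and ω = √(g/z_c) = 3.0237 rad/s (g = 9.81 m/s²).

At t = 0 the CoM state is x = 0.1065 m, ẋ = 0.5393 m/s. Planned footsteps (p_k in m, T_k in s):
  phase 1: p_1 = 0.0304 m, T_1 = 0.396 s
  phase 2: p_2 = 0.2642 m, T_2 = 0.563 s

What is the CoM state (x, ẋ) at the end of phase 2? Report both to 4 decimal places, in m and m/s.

phase 1: p=0.0304, T=0.396, ωT=1.197385, cosh=1.806715, sinh=1.504732; start (x,ẋ)=(0.106500, 0.539300) → end (x,ẋ)=(0.436271, 1.320606)
phase 2: p=0.2642, T=0.563, ωT=1.702343, cosh=2.834522, sinh=2.652266; start (x,ẋ)=(0.436271, 1.320606) → end (x,ẋ)=(1.910322, 5.123240)

x = 1.9103, ẋ = 5.1232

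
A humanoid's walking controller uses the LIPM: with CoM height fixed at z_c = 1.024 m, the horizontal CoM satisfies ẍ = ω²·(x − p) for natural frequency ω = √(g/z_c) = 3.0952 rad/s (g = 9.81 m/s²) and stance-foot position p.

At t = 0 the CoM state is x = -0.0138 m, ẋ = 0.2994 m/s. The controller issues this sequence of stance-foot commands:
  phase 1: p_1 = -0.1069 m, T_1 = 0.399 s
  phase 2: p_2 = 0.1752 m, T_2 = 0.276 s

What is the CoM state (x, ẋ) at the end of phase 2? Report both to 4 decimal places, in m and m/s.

x = 0.5503, ẋ = 1.5341

phase 1: p=-0.1069, T=0.399, ωT=1.234985, cosh=1.864583, sinh=1.573744; start (x,ẋ)=(-0.013800, 0.299400) → end (x,ẋ)=(0.218922, 1.011751)
phase 2: p=0.1752, T=0.276, ωT=0.854275, cosh=1.387631, sinh=0.962040; start (x,ẋ)=(0.218922, 1.011751) → end (x,ẋ)=(0.550338, 1.534127)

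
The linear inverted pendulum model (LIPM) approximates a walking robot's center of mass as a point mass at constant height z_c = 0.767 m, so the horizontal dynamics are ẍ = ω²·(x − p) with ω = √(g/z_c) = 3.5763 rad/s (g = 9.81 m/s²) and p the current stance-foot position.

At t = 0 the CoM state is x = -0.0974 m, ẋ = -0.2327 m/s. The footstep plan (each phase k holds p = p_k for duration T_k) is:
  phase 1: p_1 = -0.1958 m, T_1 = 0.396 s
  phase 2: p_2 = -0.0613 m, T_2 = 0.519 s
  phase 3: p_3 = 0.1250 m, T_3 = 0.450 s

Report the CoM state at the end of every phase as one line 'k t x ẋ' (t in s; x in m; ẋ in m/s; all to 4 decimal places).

phase 1: p=-0.1958, T=0.396, ωT=1.416215, cosh=2.182060, sinh=1.939430; start (x,ẋ)=(-0.097400, -0.232700) → end (x,ẋ)=(-0.107279, 0.174735)
phase 2: p=-0.0613, T=0.519, ωT=1.856100, cosh=3.277506, sinh=3.121225; start (x,ẋ)=(-0.107279, 0.174735) → end (x,ẋ)=(-0.059495, 0.059462)
phase 3: p=0.1250, T=0.450, ωT=1.609335, cosh=2.599753, sinh=2.399732; start (x,ẋ)=(-0.059495, 0.059462) → end (x,ẋ)=(-0.314740, -1.428775)

1 0.3960 -0.1073 0.1747
2 0.9150 -0.0595 0.0595
3 1.3650 -0.3147 -1.4288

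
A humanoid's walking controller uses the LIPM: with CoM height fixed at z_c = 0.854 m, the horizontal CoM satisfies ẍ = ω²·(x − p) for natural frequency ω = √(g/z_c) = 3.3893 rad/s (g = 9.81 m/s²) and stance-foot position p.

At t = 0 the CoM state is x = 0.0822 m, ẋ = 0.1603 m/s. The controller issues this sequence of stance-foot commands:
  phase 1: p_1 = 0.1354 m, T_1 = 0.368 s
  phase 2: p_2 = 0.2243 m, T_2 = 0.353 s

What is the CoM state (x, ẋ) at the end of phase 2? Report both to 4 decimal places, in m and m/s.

x = 0.0255, ẋ = -0.5533

phase 1: p=0.1354, T=0.368, ωT=1.247262, cosh=1.884046, sinh=1.596755; start (x,ẋ)=(0.082200, 0.160300) → end (x,ẋ)=(0.110689, 0.014100)
phase 2: p=0.2243, T=0.353, ωT=1.196423, cosh=1.805268, sinh=1.502994; start (x,ẋ)=(0.110689, 0.014100) → end (x,ẋ)=(0.025454, -0.553292)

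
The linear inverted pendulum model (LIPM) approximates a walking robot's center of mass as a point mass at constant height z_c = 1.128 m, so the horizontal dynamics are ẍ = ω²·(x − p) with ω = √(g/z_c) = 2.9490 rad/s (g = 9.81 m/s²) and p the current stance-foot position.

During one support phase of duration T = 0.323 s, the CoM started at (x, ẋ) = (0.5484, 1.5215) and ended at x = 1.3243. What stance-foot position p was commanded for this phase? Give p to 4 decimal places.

p = 0.1257

ωT = 2.9490·0.323 = 0.952527; cosh(ωT) = 1.489008, sinh(ωT) = 1.103244
x(T) = p + (x₀−p)·cosh(ωT) + (ẋ₀/ω)·sinh(ωT) ⇒ p·(1 − cosh) = x(T) − x₀·cosh − (ẋ₀/ω)·sinh
numerator   = 1.3243 − (0.5484)·1.489008 − (1.5215/2.9490)·1.103244 = -0.061477
denominator = 1 − 1.489008 = -0.489008
p = -0.061477 / -0.489008 = 0.1257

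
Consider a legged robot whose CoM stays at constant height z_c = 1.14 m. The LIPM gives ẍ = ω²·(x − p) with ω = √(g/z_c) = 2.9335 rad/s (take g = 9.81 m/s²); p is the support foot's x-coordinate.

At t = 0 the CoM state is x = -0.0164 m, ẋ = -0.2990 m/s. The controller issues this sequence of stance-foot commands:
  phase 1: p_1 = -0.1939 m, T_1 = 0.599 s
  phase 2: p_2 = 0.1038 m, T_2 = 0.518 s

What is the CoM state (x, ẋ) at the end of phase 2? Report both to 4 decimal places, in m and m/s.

x = 0.3972, ẋ = 1.0207

phase 1: p=-0.1939, T=0.599, ωT=1.757166, cosh=2.984262, sinh=2.811729; start (x,ẋ)=(-0.016400, -0.299000) → end (x,ẋ)=(0.049218, 0.571762)
phase 2: p=0.1038, T=0.518, ωT=1.519553, cosh=2.394496, sinh=2.175686; start (x,ẋ)=(0.049218, 0.571762) → end (x,ẋ)=(0.397162, 1.020721)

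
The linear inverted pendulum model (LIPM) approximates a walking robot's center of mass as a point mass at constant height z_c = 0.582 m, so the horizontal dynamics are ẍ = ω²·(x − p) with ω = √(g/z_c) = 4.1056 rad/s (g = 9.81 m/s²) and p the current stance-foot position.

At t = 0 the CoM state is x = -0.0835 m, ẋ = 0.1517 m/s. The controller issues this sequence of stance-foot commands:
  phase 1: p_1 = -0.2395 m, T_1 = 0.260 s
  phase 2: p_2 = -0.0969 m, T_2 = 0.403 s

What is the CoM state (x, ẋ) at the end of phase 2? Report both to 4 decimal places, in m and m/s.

x = 0.9879, ẋ = 4.5335

phase 1: p=-0.2395, T=0.260, ωT=1.067456, cosh=1.625927, sinh=1.282045; start (x,ẋ)=(-0.083500, 0.151700) → end (x,ẋ)=(0.061516, 1.067769)
phase 2: p=-0.0969, T=0.403, ωT=1.654557, cosh=2.710969, sinh=2.519792; start (x,ẋ)=(0.061516, 1.067769) → end (x,ẋ)=(0.987898, 4.533539)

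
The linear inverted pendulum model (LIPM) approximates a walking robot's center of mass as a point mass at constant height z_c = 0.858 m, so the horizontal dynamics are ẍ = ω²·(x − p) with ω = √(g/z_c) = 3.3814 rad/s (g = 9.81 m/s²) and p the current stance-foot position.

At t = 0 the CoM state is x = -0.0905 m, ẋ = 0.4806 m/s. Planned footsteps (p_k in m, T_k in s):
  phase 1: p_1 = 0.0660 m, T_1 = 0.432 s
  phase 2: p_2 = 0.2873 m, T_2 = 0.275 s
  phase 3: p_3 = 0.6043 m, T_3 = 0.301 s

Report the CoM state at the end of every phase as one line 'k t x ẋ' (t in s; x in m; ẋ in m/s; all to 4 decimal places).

phase 1: p=0.0660, T=0.432, ωT=1.460765, cosh=2.270656, sinh=2.038598; start (x,ẋ)=(-0.090500, 0.480600) → end (x,ẋ)=(0.000389, 0.012474)
phase 2: p=0.2873, T=0.275, ωT=0.929885, cosh=1.464408, sinh=1.069809; start (x,ẋ)=(0.000389, 0.012474) → end (x,ẋ)=(-0.128908, -1.019620)
phase 3: p=0.6043, T=0.301, ωT=1.017801, cosh=1.564246, sinh=1.202858; start (x,ẋ)=(-0.128908, -1.019620) → end (x,ẋ)=(-0.905325, -4.577146)

1 0.4320 0.0004 0.0125
2 0.7070 -0.1289 -1.0196
3 1.0080 -0.9053 -4.5771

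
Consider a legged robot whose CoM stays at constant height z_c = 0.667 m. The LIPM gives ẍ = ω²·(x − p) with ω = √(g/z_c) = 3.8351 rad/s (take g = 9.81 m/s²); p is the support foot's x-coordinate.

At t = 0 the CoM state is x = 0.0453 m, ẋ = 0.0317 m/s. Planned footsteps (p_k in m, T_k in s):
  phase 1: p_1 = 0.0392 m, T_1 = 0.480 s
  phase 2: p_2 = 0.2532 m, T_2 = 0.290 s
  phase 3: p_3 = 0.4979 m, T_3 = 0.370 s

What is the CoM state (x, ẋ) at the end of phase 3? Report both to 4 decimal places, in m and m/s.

x = -0.8218, ẋ = -4.7686

phase 1: p=0.0392, T=0.480, ωT=1.840848, cosh=3.230281, sinh=3.071599; start (x,ẋ)=(0.045300, 0.031700) → end (x,ẋ)=(0.084294, 0.174257)
phase 2: p=0.2532, T=0.290, ωT=1.112179, cosh=1.684910, sinh=1.356068; start (x,ẋ)=(0.084294, 0.174257) → end (x,ẋ)=(0.030225, -0.584815)
phase 3: p=0.4979, T=0.370, ωT=1.418987, cosh=2.187445, sinh=1.945486; start (x,ẋ)=(0.030225, -0.584815) → end (x,ẋ)=(-0.821782, -4.768641)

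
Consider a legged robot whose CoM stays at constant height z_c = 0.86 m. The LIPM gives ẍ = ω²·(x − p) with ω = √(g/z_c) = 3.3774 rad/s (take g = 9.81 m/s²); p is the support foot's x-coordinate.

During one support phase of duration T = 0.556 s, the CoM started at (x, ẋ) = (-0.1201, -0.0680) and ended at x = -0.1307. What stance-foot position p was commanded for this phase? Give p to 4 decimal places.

ωT = 3.3774·0.556 = 1.877834; cosh(ωT) = 3.346124, sinh(ωT) = 3.193204
x(T) = p + (x₀−p)·cosh(ωT) + (ẋ₀/ω)·sinh(ωT) ⇒ p·(1 − cosh) = x(T) − x₀·cosh − (ẋ₀/ω)·sinh
numerator   = -0.1307 − (-0.1201)·3.346124 − (-0.0680/3.3774)·3.193204 = 0.335461
denominator = 1 − 3.346124 = -2.346124
p = 0.335461 / -2.346124 = -0.1430

p = -0.1430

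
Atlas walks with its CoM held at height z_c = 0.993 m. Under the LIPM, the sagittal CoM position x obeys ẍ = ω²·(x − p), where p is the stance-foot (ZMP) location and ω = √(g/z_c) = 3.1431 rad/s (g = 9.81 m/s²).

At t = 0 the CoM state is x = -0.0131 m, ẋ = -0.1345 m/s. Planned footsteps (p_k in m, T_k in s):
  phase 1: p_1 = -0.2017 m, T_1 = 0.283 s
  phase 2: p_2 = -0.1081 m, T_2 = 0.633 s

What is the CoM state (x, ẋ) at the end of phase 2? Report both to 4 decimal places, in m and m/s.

x = 0.8473, ẋ = 3.0023

phase 1: p=-0.2017, T=0.283, ωT=0.889497, cosh=1.422384, sinh=1.011522; start (x,ẋ)=(-0.013100, -0.134500) → end (x,ẋ)=(0.023276, 0.408308)
phase 2: p=-0.1081, T=0.633, ωT=1.989582, cosh=3.724616, sinh=3.587863; start (x,ẋ)=(0.023276, 0.408308) → end (x,ẋ)=(0.847312, 3.002324)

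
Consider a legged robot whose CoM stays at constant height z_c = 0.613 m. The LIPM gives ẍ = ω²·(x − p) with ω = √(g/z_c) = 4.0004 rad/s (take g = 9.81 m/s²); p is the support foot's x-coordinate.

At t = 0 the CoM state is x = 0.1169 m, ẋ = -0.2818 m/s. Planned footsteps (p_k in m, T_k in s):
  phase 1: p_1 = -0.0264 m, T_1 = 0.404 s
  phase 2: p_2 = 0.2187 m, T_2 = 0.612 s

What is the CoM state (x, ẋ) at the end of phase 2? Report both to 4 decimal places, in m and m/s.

phase 1: p=-0.0264, T=0.404, ωT=1.616162, cosh=2.616196, sinh=2.417536; start (x,ẋ)=(0.116900, -0.281800) → end (x,ẋ)=(0.178202, 0.648626)
phase 2: p=0.2187, T=0.612, ωT=2.448245, cosh=5.827235, sinh=5.740790; start (x,ẋ)=(0.178202, 0.648626) → end (x,ẋ)=(0.913525, 2.849653)

x = 0.9135, ẋ = 2.8497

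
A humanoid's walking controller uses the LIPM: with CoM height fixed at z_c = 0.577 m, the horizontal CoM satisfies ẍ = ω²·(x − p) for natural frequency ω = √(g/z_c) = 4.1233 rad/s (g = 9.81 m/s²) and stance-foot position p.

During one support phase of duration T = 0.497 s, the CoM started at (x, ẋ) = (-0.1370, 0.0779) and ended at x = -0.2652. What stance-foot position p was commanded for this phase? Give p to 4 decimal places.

p = -0.0690

ωT = 4.1233·0.497 = 2.049280; cosh(ωT) = 3.945569, sinh(ωT) = 3.816742
x(T) = p + (x₀−p)·cosh(ωT) + (ẋ₀/ω)·sinh(ωT) ⇒ p·(1 − cosh) = x(T) − x₀·cosh − (ẋ₀/ω)·sinh
numerator   = -0.2652 − (-0.1370)·3.945569 − (0.0779/4.1233)·3.816742 = 0.203235
denominator = 1 − 3.945569 = -2.945569
p = 0.203235 / -2.945569 = -0.0690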